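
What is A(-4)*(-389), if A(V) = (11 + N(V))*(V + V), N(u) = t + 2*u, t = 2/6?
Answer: 31120/3 ≈ 10373.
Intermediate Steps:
t = 1/3 (t = 2*(1/6) = 1/3 ≈ 0.33333)
N(u) = 1/3 + 2*u
A(V) = 2*V*(34/3 + 2*V) (A(V) = (11 + (1/3 + 2*V))*(V + V) = (34/3 + 2*V)*(2*V) = 2*V*(34/3 + 2*V))
A(-4)*(-389) = ((4/3)*(-4)*(17 + 3*(-4)))*(-389) = ((4/3)*(-4)*(17 - 12))*(-389) = ((4/3)*(-4)*5)*(-389) = -80/3*(-389) = 31120/3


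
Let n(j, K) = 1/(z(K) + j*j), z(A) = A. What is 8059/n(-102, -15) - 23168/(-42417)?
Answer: 3551361269735/42417 ≈ 8.3725e+7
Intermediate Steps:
n(j, K) = 1/(K + j²) (n(j, K) = 1/(K + j*j) = 1/(K + j²))
8059/n(-102, -15) - 23168/(-42417) = 8059/(1/(-15 + (-102)²)) - 23168/(-42417) = 8059/(1/(-15 + 10404)) - 23168*(-1/42417) = 8059/(1/10389) + 23168/42417 = 8059*10389 + 23168/42417 = 83724951 + 23168/42417 = 3551361269735/42417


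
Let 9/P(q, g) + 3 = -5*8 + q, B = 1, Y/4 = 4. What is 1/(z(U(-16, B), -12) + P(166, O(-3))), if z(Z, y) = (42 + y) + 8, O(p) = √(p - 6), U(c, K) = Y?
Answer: 41/1561 ≈ 0.026265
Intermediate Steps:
Y = 16 (Y = 4*4 = 16)
U(c, K) = 16
O(p) = √(-6 + p)
z(Z, y) = 50 + y
P(q, g) = 9/(-43 + q) (P(q, g) = 9/(-3 + (-5*8 + q)) = 9/(-3 + (-40 + q)) = 9/(-43 + q))
1/(z(U(-16, B), -12) + P(166, O(-3))) = 1/((50 - 12) + 9/(-43 + 166)) = 1/(38 + 9/123) = 1/(38 + 9*(1/123)) = 1/(38 + 3/41) = 1/(1561/41) = 41/1561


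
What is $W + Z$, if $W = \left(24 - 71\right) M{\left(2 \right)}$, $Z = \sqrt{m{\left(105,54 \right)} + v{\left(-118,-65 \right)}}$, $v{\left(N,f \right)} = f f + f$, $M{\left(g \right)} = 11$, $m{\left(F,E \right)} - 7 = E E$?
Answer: $-517 + 3 \sqrt{787} \approx -432.84$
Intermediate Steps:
$m{\left(F,E \right)} = 7 + E^{2}$ ($m{\left(F,E \right)} = 7 + E E = 7 + E^{2}$)
$v{\left(N,f \right)} = f + f^{2}$ ($v{\left(N,f \right)} = f^{2} + f = f + f^{2}$)
$Z = 3 \sqrt{787}$ ($Z = \sqrt{\left(7 + 54^{2}\right) - 65 \left(1 - 65\right)} = \sqrt{\left(7 + 2916\right) - -4160} = \sqrt{2923 + 4160} = \sqrt{7083} = 3 \sqrt{787} \approx 84.161$)
$W = -517$ ($W = \left(24 - 71\right) 11 = \left(-47\right) 11 = -517$)
$W + Z = -517 + 3 \sqrt{787}$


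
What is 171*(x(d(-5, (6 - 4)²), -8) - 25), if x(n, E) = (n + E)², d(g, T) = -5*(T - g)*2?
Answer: 1638009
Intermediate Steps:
d(g, T) = -10*T + 10*g (d(g, T) = (-5*T + 5*g)*2 = -10*T + 10*g)
x(n, E) = (E + n)²
171*(x(d(-5, (6 - 4)²), -8) - 25) = 171*((-8 + (-10*(6 - 4)² + 10*(-5)))² - 25) = 171*((-8 + (-10*2² - 50))² - 25) = 171*((-8 + (-10*4 - 50))² - 25) = 171*((-8 + (-40 - 50))² - 25) = 171*((-8 - 90)² - 25) = 171*((-98)² - 25) = 171*(9604 - 25) = 171*9579 = 1638009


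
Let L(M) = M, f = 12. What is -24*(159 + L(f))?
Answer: -4104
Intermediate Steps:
-24*(159 + L(f)) = -24*(159 + 12) = -24*171 = -4104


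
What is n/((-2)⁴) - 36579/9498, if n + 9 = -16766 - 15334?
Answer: -50926091/25328 ≈ -2010.7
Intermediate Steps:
n = -32109 (n = -9 + (-16766 - 15334) = -9 - 32100 = -32109)
n/((-2)⁴) - 36579/9498 = -32109/((-2)⁴) - 36579/9498 = -32109/16 - 36579*1/9498 = -32109*1/16 - 12193/3166 = -32109/16 - 12193/3166 = -50926091/25328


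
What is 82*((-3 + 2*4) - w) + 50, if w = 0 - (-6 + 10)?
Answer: 788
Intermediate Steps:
w = -4 (w = 0 - 1*4 = 0 - 4 = -4)
82*((-3 + 2*4) - w) + 50 = 82*((-3 + 2*4) - 1*(-4)) + 50 = 82*((-3 + 8) + 4) + 50 = 82*(5 + 4) + 50 = 82*9 + 50 = 738 + 50 = 788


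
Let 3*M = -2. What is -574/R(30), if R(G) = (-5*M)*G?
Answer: -287/50 ≈ -5.7400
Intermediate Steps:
M = -⅔ (M = (⅓)*(-2) = -⅔ ≈ -0.66667)
R(G) = 10*G/3 (R(G) = (-5*(-⅔))*G = 10*G/3)
-574/R(30) = -574/((10/3)*30) = -574/100 = -574*1/100 = -287/50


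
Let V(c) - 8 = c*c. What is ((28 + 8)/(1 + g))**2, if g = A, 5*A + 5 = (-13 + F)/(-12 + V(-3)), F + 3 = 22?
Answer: 22500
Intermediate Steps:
F = 19 (F = -3 + 22 = 19)
V(c) = 8 + c**2 (V(c) = 8 + c*c = 8 + c**2)
A = -19/25 (A = -1 + ((-13 + 19)/(-12 + (8 + (-3)**2)))/5 = -1 + (6/(-12 + (8 + 9)))/5 = -1 + (6/(-12 + 17))/5 = -1 + (6/5)/5 = -1 + (6*(1/5))/5 = -1 + (1/5)*(6/5) = -1 + 6/25 = -19/25 ≈ -0.76000)
g = -19/25 ≈ -0.76000
((28 + 8)/(1 + g))**2 = ((28 + 8)/(1 - 19/25))**2 = (36/(6/25))**2 = (36*(25/6))**2 = 150**2 = 22500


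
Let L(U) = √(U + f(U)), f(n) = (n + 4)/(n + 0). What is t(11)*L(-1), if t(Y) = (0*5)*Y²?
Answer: 0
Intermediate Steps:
t(Y) = 0 (t(Y) = 0*Y² = 0)
f(n) = (4 + n)/n
L(U) = √(U + (4 + U)/U)
t(11)*L(-1) = 0*√(1 - 1 + 4/(-1)) = 0*√(1 - 1 + 4*(-1)) = 0*√(1 - 1 - 4) = 0*√(-4) = 0*(2*I) = 0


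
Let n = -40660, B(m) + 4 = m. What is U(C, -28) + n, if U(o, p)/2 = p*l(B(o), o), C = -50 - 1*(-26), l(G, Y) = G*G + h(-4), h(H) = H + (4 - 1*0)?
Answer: -84564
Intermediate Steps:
B(m) = -4 + m
h(H) = 4 + H (h(H) = H + (4 + 0) = H + 4 = 4 + H)
l(G, Y) = G² (l(G, Y) = G*G + (4 - 4) = G² + 0 = G²)
C = -24 (C = -50 + 26 = -24)
U(o, p) = 2*p*(-4 + o)² (U(o, p) = 2*(p*(-4 + o)²) = 2*p*(-4 + o)²)
U(C, -28) + n = 2*(-28)*(-4 - 24)² - 40660 = 2*(-28)*(-28)² - 40660 = 2*(-28)*784 - 40660 = -43904 - 40660 = -84564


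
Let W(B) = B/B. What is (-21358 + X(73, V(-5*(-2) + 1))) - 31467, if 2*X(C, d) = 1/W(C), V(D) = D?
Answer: -105649/2 ≈ -52825.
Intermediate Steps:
W(B) = 1
X(C, d) = ½ (X(C, d) = (½)/1 = (½)*1 = ½)
(-21358 + X(73, V(-5*(-2) + 1))) - 31467 = (-21358 + ½) - 31467 = -42715/2 - 31467 = -105649/2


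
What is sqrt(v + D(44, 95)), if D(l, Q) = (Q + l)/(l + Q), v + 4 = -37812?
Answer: I*sqrt(37815) ≈ 194.46*I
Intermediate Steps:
v = -37816 (v = -4 - 37812 = -37816)
D(l, Q) = 1 (D(l, Q) = (Q + l)/(Q + l) = 1)
sqrt(v + D(44, 95)) = sqrt(-37816 + 1) = sqrt(-37815) = I*sqrt(37815)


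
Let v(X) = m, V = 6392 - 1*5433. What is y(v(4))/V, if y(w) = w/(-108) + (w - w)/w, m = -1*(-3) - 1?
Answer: -1/51786 ≈ -1.9310e-5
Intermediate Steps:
V = 959 (V = 6392 - 5433 = 959)
m = 2 (m = 3 - 1 = 2)
v(X) = 2
y(w) = -w/108 (y(w) = w*(-1/108) + 0/w = -w/108 + 0 = -w/108)
y(v(4))/V = -1/108*2/959 = -1/54*1/959 = -1/51786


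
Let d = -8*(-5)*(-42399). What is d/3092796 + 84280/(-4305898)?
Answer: -15006530990/26423143077 ≈ -0.56793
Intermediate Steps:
d = -1695960 (d = 40*(-42399) = -1695960)
d/3092796 + 84280/(-4305898) = -1695960/3092796 + 84280/(-4305898) = -1695960*1/3092796 + 84280*(-1/4305898) = -6730/12273 - 42140/2152949 = -15006530990/26423143077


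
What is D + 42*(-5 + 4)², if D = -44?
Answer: -2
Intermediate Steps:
D + 42*(-5 + 4)² = -44 + 42*(-5 + 4)² = -44 + 42*(-1)² = -44 + 42*1 = -44 + 42 = -2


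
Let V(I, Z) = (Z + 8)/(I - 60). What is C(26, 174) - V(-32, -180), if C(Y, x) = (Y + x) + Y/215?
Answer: 980353/4945 ≈ 198.25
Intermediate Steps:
C(Y, x) = x + 216*Y/215 (C(Y, x) = (Y + x) + Y*(1/215) = (Y + x) + Y/215 = x + 216*Y/215)
V(I, Z) = (8 + Z)/(-60 + I)
C(26, 174) - V(-32, -180) = (174 + (216/215)*26) - (8 - 180)/(-60 - 32) = (174 + 5616/215) - (-172)/(-92) = 43026/215 - (-1)*(-172)/92 = 43026/215 - 1*43/23 = 43026/215 - 43/23 = 980353/4945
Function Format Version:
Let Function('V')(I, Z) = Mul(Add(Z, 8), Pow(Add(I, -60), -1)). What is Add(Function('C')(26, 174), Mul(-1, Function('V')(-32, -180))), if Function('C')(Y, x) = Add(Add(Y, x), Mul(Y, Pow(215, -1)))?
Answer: Rational(980353, 4945) ≈ 198.25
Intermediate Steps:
Function('C')(Y, x) = Add(x, Mul(Rational(216, 215), Y)) (Function('C')(Y, x) = Add(Add(Y, x), Mul(Y, Rational(1, 215))) = Add(Add(Y, x), Mul(Rational(1, 215), Y)) = Add(x, Mul(Rational(216, 215), Y)))
Function('V')(I, Z) = Mul(Pow(Add(-60, I), -1), Add(8, Z)) (Function('V')(I, Z) = Mul(Add(8, Z), Pow(Add(-60, I), -1)) = Mul(Pow(Add(-60, I), -1), Add(8, Z)))
Add(Function('C')(26, 174), Mul(-1, Function('V')(-32, -180))) = Add(Add(174, Mul(Rational(216, 215), 26)), Mul(-1, Mul(Pow(Add(-60, -32), -1), Add(8, -180)))) = Add(Add(174, Rational(5616, 215)), Mul(-1, Mul(Pow(-92, -1), -172))) = Add(Rational(43026, 215), Mul(-1, Mul(Rational(-1, 92), -172))) = Add(Rational(43026, 215), Mul(-1, Rational(43, 23))) = Add(Rational(43026, 215), Rational(-43, 23)) = Rational(980353, 4945)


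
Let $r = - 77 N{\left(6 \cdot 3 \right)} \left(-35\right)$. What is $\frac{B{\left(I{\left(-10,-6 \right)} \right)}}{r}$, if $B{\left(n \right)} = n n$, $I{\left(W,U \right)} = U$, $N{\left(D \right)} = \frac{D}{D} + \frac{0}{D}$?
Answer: $\frac{36}{2695} \approx 0.013358$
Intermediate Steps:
$N{\left(D \right)} = 1$ ($N{\left(D \right)} = 1 + 0 = 1$)
$r = 2695$ ($r = \left(-77\right) 1 \left(-35\right) = \left(-77\right) \left(-35\right) = 2695$)
$B{\left(n \right)} = n^{2}$
$\frac{B{\left(I{\left(-10,-6 \right)} \right)}}{r} = \frac{\left(-6\right)^{2}}{2695} = 36 \cdot \frac{1}{2695} = \frac{36}{2695}$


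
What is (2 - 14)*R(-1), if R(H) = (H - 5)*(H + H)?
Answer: -144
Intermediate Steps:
R(H) = 2*H*(-5 + H) (R(H) = (-5 + H)*(2*H) = 2*H*(-5 + H))
(2 - 14)*R(-1) = (2 - 14)*(2*(-1)*(-5 - 1)) = -24*(-1)*(-6) = -12*12 = -144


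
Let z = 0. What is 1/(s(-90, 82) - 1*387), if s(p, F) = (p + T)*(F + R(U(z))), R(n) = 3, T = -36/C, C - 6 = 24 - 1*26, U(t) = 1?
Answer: -1/8802 ≈ -0.00011361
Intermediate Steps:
C = 4 (C = 6 + (24 - 1*26) = 6 + (24 - 26) = 6 - 2 = 4)
T = -9 (T = -36/4 = -36*¼ = -9)
s(p, F) = (-9 + p)*(3 + F) (s(p, F) = (p - 9)*(F + 3) = (-9 + p)*(3 + F))
1/(s(-90, 82) - 1*387) = 1/((-27 - 9*82 + 3*(-90) + 82*(-90)) - 1*387) = 1/((-27 - 738 - 270 - 7380) - 387) = 1/(-8415 - 387) = 1/(-8802) = -1/8802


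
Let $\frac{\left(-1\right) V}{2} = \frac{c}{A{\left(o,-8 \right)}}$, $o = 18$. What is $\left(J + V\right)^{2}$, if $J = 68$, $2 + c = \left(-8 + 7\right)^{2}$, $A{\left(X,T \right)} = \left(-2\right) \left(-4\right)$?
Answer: $\frac{74529}{16} \approx 4658.1$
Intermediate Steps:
$A{\left(X,T \right)} = 8$
$c = -1$ ($c = -2 + \left(-8 + 7\right)^{2} = -2 + \left(-1\right)^{2} = -2 + 1 = -1$)
$V = \frac{1}{4}$ ($V = - 2 \left(- \frac{1}{8}\right) = - 2 \left(\left(-1\right) \frac{1}{8}\right) = \left(-2\right) \left(- \frac{1}{8}\right) = \frac{1}{4} \approx 0.25$)
$\left(J + V\right)^{2} = \left(68 + \frac{1}{4}\right)^{2} = \left(\frac{273}{4}\right)^{2} = \frac{74529}{16}$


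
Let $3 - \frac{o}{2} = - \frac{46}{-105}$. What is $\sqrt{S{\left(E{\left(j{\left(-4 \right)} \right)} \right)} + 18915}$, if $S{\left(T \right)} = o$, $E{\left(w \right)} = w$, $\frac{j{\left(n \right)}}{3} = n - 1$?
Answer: $\frac{\sqrt{208594365}}{105} \approx 137.55$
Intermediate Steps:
$j{\left(n \right)} = -3 + 3 n$ ($j{\left(n \right)} = 3 \left(n - 1\right) = 3 \left(-1 + n\right) = -3 + 3 n$)
$o = \frac{538}{105}$ ($o = 6 - 2 \left(- \frac{46}{-105}\right) = 6 - 2 \left(\left(-46\right) \left(- \frac{1}{105}\right)\right) = 6 - \frac{92}{105} = \frac{538}{105} \approx 5.1238$)
$S{\left(T \right)} = \frac{538}{105}$
$\sqrt{S{\left(E{\left(j{\left(-4 \right)} \right)} \right)} + 18915} = \sqrt{\frac{538}{105} + 18915} = \sqrt{\frac{1986613}{105}} = \frac{\sqrt{208594365}}{105}$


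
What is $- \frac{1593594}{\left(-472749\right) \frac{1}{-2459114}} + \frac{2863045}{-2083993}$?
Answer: $- \frac{2722271405216198231}{328401868919} \approx -8.2894 \cdot 10^{6}$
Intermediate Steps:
$- \frac{1593594}{\left(-472749\right) \frac{1}{-2459114}} + \frac{2863045}{-2083993} = - \frac{1593594}{\left(-472749\right) \left(- \frac{1}{2459114}\right)} + 2863045 \left(- \frac{1}{2083993}\right) = - \frac{1593594}{\frac{472749}{2459114}} - \frac{2863045}{2083993} = \left(-1593594\right) \frac{2459114}{472749} - \frac{2863045}{2083993} = - \frac{1306276438572}{157583} - \frac{2863045}{2083993} = - \frac{2722271405216198231}{328401868919}$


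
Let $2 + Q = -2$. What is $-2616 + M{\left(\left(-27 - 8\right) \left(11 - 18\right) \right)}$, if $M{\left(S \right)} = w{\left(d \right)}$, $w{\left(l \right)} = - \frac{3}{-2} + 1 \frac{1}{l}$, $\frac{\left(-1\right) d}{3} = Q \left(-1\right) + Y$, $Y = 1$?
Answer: $- \frac{78437}{30} \approx -2614.6$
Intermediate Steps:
$Q = -4$ ($Q = -2 - 2 = -4$)
$d = -15$ ($d = - 3 \left(\left(-4\right) \left(-1\right) + 1\right) = - 3 \left(4 + 1\right) = \left(-3\right) 5 = -15$)
$w{\left(l \right)} = \frac{3}{2} + \frac{1}{l}$ ($w{\left(l \right)} = \left(-3\right) \left(- \frac{1}{2}\right) + \frac{1}{l} = \frac{3}{2} + \frac{1}{l}$)
$M{\left(S \right)} = \frac{43}{30}$ ($M{\left(S \right)} = \frac{3}{2} + \frac{1}{-15} = \frac{3}{2} - \frac{1}{15} = \frac{43}{30}$)
$-2616 + M{\left(\left(-27 - 8\right) \left(11 - 18\right) \right)} = -2616 + \frac{43}{30} = - \frac{78437}{30}$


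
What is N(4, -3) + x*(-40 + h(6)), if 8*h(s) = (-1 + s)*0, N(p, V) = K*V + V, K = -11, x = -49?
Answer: 1990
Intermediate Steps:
N(p, V) = -10*V (N(p, V) = -11*V + V = -10*V)
h(s) = 0 (h(s) = ((-1 + s)*0)/8 = (⅛)*0 = 0)
N(4, -3) + x*(-40 + h(6)) = -10*(-3) - 49*(-40 + 0) = 30 - 49*(-40) = 30 + 1960 = 1990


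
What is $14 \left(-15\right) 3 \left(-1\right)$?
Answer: $630$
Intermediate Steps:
$14 \left(-15\right) 3 \left(-1\right) = \left(-210\right) \left(-3\right) = 630$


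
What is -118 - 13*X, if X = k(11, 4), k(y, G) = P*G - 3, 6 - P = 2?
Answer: -287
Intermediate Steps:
P = 4 (P = 6 - 1*2 = 6 - 2 = 4)
k(y, G) = -3 + 4*G (k(y, G) = 4*G - 3 = -3 + 4*G)
X = 13 (X = -3 + 4*4 = -3 + 16 = 13)
-118 - 13*X = -118 - 13*13 = -118 - 169 = -287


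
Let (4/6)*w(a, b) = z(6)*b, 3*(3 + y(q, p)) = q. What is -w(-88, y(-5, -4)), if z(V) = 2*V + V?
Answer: 126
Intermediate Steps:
y(q, p) = -3 + q/3
z(V) = 3*V
w(a, b) = 27*b (w(a, b) = 3*((3*6)*b)/2 = 3*(18*b)/2 = 27*b)
-w(-88, y(-5, -4)) = -27*(-3 + (1/3)*(-5)) = -27*(-3 - 5/3) = -27*(-14)/3 = -1*(-126) = 126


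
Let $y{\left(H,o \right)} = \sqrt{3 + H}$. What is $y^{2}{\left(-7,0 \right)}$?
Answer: $-4$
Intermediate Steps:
$y^{2}{\left(-7,0 \right)} = \left(\sqrt{3 - 7}\right)^{2} = \left(\sqrt{-4}\right)^{2} = \left(2 i\right)^{2} = -4$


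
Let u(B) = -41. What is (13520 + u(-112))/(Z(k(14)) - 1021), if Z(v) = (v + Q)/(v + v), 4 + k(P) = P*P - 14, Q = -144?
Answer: -2399262/181721 ≈ -13.203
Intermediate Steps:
k(P) = -18 + P² (k(P) = -4 + (P*P - 14) = -4 + (P² - 14) = -4 + (-14 + P²) = -18 + P²)
Z(v) = (-144 + v)/(2*v) (Z(v) = (v - 144)/(v + v) = (-144 + v)/((2*v)) = (-144 + v)*(1/(2*v)) = (-144 + v)/(2*v))
(13520 + u(-112))/(Z(k(14)) - 1021) = (13520 - 41)/((-144 + (-18 + 14²))/(2*(-18 + 14²)) - 1021) = 13479/((-144 + (-18 + 196))/(2*(-18 + 196)) - 1021) = 13479/((½)*(-144 + 178)/178 - 1021) = 13479/((½)*(1/178)*34 - 1021) = 13479/(17/178 - 1021) = 13479/(-181721/178) = 13479*(-178/181721) = -2399262/181721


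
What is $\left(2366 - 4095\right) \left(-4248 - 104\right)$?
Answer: $7524608$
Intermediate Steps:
$\left(2366 - 4095\right) \left(-4248 - 104\right) = \left(-1729\right) \left(-4352\right) = 7524608$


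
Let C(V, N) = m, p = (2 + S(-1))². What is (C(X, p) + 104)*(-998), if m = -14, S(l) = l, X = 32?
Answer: -89820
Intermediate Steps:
p = 1 (p = (2 - 1)² = 1² = 1)
C(V, N) = -14
(C(X, p) + 104)*(-998) = (-14 + 104)*(-998) = 90*(-998) = -89820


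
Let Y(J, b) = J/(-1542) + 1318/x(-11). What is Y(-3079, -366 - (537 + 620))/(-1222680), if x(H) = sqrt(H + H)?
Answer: -3079/1885372560 + 659*I*sqrt(22)/13449480 ≈ -1.6331e-6 + 0.00022982*I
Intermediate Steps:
x(H) = sqrt(2)*sqrt(H) (x(H) = sqrt(2*H) = sqrt(2)*sqrt(H))
Y(J, b) = -J/1542 - 659*I*sqrt(22)/11 (Y(J, b) = J/(-1542) + 1318/((sqrt(2)*sqrt(-11))) = J*(-1/1542) + 1318/((sqrt(2)*(I*sqrt(11)))) = -J/1542 + 1318/((I*sqrt(22))) = -J/1542 + 1318*(-I*sqrt(22)/22) = -J/1542 - 659*I*sqrt(22)/11)
Y(-3079, -366 - (537 + 620))/(-1222680) = (-1/1542*(-3079) - 659*I*sqrt(22)/11)/(-1222680) = (3079/1542 - 659*I*sqrt(22)/11)*(-1/1222680) = -3079/1885372560 + 659*I*sqrt(22)/13449480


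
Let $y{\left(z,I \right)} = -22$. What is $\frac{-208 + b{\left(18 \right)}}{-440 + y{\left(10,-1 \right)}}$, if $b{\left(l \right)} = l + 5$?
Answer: $\frac{185}{462} \approx 0.40043$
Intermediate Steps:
$b{\left(l \right)} = 5 + l$
$\frac{-208 + b{\left(18 \right)}}{-440 + y{\left(10,-1 \right)}} = \frac{-208 + \left(5 + 18\right)}{-440 - 22} = \frac{-208 + 23}{-462} = \left(-185\right) \left(- \frac{1}{462}\right) = \frac{185}{462}$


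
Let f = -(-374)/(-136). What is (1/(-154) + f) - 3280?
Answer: -1011089/308 ≈ -3282.8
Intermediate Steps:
f = -11/4 (f = -(-374)*(-1)/136 = -1*11/4 = -11/4 ≈ -2.7500)
(1/(-154) + f) - 3280 = (1/(-154) - 11/4) - 3280 = (-1/154 - 11/4) - 3280 = -849/308 - 3280 = -1011089/308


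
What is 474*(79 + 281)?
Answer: 170640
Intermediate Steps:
474*(79 + 281) = 474*360 = 170640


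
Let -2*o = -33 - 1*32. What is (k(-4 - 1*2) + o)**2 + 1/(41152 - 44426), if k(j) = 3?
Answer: 8252115/6548 ≈ 1260.3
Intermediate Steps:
o = 65/2 (o = -(-33 - 1*32)/2 = -(-33 - 32)/2 = -1/2*(-65) = 65/2 ≈ 32.500)
(k(-4 - 1*2) + o)**2 + 1/(41152 - 44426) = (3 + 65/2)**2 + 1/(41152 - 44426) = (71/2)**2 + 1/(-3274) = 5041/4 - 1/3274 = 8252115/6548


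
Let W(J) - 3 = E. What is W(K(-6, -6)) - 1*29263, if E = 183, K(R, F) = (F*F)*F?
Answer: -29077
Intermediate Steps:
K(R, F) = F³ (K(R, F) = F²*F = F³)
W(J) = 186 (W(J) = 3 + 183 = 186)
W(K(-6, -6)) - 1*29263 = 186 - 1*29263 = 186 - 29263 = -29077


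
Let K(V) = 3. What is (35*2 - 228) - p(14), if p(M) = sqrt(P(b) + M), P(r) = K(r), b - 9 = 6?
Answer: -158 - sqrt(17) ≈ -162.12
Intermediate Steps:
b = 15 (b = 9 + 6 = 15)
P(r) = 3
p(M) = sqrt(3 + M)
(35*2 - 228) - p(14) = (35*2 - 228) - sqrt(3 + 14) = (70 - 228) - sqrt(17) = -158 - sqrt(17)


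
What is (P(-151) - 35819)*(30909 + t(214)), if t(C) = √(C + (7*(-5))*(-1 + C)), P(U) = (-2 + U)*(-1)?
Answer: -1102400394 - 35666*I*√7241 ≈ -1.1024e+9 - 3.035e+6*I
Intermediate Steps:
P(U) = 2 - U
t(C) = √(35 - 34*C) (t(C) = √(C - 35*(-1 + C)) = √(C + (35 - 35*C)) = √(35 - 34*C))
(P(-151) - 35819)*(30909 + t(214)) = ((2 - 1*(-151)) - 35819)*(30909 + √(35 - 34*214)) = ((2 + 151) - 35819)*(30909 + √(35 - 7276)) = (153 - 35819)*(30909 + √(-7241)) = -35666*(30909 + I*√7241) = -1102400394 - 35666*I*√7241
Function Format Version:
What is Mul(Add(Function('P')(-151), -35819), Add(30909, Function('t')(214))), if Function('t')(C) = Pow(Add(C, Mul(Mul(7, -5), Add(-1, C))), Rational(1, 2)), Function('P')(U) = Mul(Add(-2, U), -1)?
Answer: Add(-1102400394, Mul(-35666, I, Pow(7241, Rational(1, 2)))) ≈ Add(-1.1024e+9, Mul(-3.0350e+6, I))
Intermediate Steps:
Function('P')(U) = Add(2, Mul(-1, U))
Function('t')(C) = Pow(Add(35, Mul(-34, C)), Rational(1, 2)) (Function('t')(C) = Pow(Add(C, Mul(-35, Add(-1, C))), Rational(1, 2)) = Pow(Add(C, Add(35, Mul(-35, C))), Rational(1, 2)) = Pow(Add(35, Mul(-34, C)), Rational(1, 2)))
Mul(Add(Function('P')(-151), -35819), Add(30909, Function('t')(214))) = Mul(Add(Add(2, Mul(-1, -151)), -35819), Add(30909, Pow(Add(35, Mul(-34, 214)), Rational(1, 2)))) = Mul(Add(Add(2, 151), -35819), Add(30909, Pow(Add(35, -7276), Rational(1, 2)))) = Mul(Add(153, -35819), Add(30909, Pow(-7241, Rational(1, 2)))) = Mul(-35666, Add(30909, Mul(I, Pow(7241, Rational(1, 2))))) = Add(-1102400394, Mul(-35666, I, Pow(7241, Rational(1, 2))))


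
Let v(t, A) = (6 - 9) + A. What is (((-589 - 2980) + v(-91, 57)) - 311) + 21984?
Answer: 18158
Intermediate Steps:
v(t, A) = -3 + A
(((-589 - 2980) + v(-91, 57)) - 311) + 21984 = (((-589 - 2980) + (-3 + 57)) - 311) + 21984 = ((-3569 + 54) - 311) + 21984 = (-3515 - 311) + 21984 = -3826 + 21984 = 18158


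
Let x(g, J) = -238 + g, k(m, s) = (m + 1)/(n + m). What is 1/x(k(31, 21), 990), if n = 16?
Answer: -47/11154 ≈ -0.0042137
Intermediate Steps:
k(m, s) = (1 + m)/(16 + m) (k(m, s) = (m + 1)/(16 + m) = (1 + m)/(16 + m))
1/x(k(31, 21), 990) = 1/(-238 + (1 + 31)/(16 + 31)) = 1/(-238 + 32/47) = 1/(-11154/47) = -47/11154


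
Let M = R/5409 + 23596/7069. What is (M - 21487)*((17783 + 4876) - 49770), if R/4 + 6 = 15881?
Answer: 7419423706496431/12745407 ≈ 5.8213e+8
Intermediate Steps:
R = 63500 (R = -24 + 4*15881 = -24 + 63524 = 63500)
M = 576512264/38236221 (M = 63500/5409 + 23596/7069 = 576512264/38236221 ≈ 15.078)
(M - 21487)*((17783 + 4876) - 49770) = (576512264/38236221 - 21487)*((17783 + 4876) - 49770) = -821005168363*(22659 - 49770)/38236221 = -821005168363/38236221*(-27111) = 7419423706496431/12745407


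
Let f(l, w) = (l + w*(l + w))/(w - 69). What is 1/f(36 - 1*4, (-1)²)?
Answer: -68/65 ≈ -1.0462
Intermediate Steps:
f(l, w) = (l + w*(l + w))/(-69 + w)
1/f(36 - 1*4, (-1)²) = 1/(((36 - 1*4) + ((-1)²)² + (36 - 1*4)*(-1)²)/(-69 + (-1)²)) = 1/(((36 - 4) + 1² + (36 - 4)*1)/(-69 + 1)) = 1/((32 + 1 + 32*1)/(-68)) = 1/(-(32 + 1 + 32)/68) = 1/(-1/68*65) = 1/(-65/68) = -68/65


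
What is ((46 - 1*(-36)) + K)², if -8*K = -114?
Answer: 148225/16 ≈ 9264.1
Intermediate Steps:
K = 57/4 (K = -⅛*(-114) = 57/4 ≈ 14.250)
((46 - 1*(-36)) + K)² = ((46 - 1*(-36)) + 57/4)² = ((46 + 36) + 57/4)² = (82 + 57/4)² = (385/4)² = 148225/16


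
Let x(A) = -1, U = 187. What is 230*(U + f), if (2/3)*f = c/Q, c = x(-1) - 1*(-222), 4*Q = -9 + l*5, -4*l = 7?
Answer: 1833790/71 ≈ 25828.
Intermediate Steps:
l = -7/4 (l = -¼*7 = -7/4 ≈ -1.7500)
Q = -71/16 (Q = (-9 - 7/4*5)/4 = (-9 - 35/4)/4 = (¼)*(-71/4) = -71/16 ≈ -4.4375)
c = 221 (c = -1 - 1*(-222) = -1 + 222 = 221)
f = -5304/71 (f = 3*(221/(-71/16))/2 = 3*(221*(-16/71))/2 = (3/2)*(-3536/71) = -5304/71 ≈ -74.704)
230*(U + f) = 230*(187 - 5304/71) = 230*(7973/71) = 1833790/71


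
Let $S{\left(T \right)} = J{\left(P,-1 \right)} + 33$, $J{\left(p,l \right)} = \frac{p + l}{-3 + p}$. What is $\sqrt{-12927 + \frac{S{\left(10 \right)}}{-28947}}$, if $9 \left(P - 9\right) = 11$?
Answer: $\frac{i \sqrt{45764805833513715}}{1881555} \approx 113.7 i$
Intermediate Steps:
$P = \frac{92}{9}$ ($P = 9 + \frac{1}{9} \cdot 11 = 9 + \frac{11}{9} = \frac{92}{9} \approx 10.222$)
$J{\left(p,l \right)} = \frac{l + p}{-3 + p}$
$S{\left(T \right)} = \frac{2228}{65}$ ($S{\left(T \right)} = \frac{-1 + \frac{92}{9}}{-3 + \frac{92}{9}} + 33 = \frac{1}{\frac{65}{9}} \cdot \frac{83}{9} + 33 = \frac{9}{65} \cdot \frac{83}{9} + 33 = \frac{83}{65} + 33 = \frac{2228}{65}$)
$\sqrt{-12927 + \frac{S{\left(10 \right)}}{-28947}} = \sqrt{-12927 + \frac{2228}{65 \left(-28947\right)}} = \sqrt{-12927 + \frac{2228}{65} \left(- \frac{1}{28947}\right)} = \sqrt{-12927 - \frac{2228}{1881555}} = \sqrt{- \frac{24322863713}{1881555}} = \frac{i \sqrt{45764805833513715}}{1881555}$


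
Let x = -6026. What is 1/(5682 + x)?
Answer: -1/344 ≈ -0.0029070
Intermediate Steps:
1/(5682 + x) = 1/(5682 - 6026) = 1/(-344) = -1/344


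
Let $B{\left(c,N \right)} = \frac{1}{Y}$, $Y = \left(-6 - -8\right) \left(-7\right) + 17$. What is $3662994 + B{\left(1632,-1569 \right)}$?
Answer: $\frac{10988983}{3} \approx 3.663 \cdot 10^{6}$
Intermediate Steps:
$Y = 3$ ($Y = \left(-6 + 8\right) \left(-7\right) + 17 = 2 \left(-7\right) + 17 = -14 + 17 = 3$)
$B{\left(c,N \right)} = \frac{1}{3}$
$3662994 + B{\left(1632,-1569 \right)} = 3662994 + \frac{1}{3} = \frac{10988983}{3}$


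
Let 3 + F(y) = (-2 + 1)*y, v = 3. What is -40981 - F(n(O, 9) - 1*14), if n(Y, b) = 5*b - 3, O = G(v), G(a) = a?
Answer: -40950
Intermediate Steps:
O = 3
n(Y, b) = -3 + 5*b
F(y) = -3 - y (F(y) = -3 + (-2 + 1)*y = -3 - y)
-40981 - F(n(O, 9) - 1*14) = -40981 - (-3 - ((-3 + 5*9) - 1*14)) = -40981 - (-3 - ((-3 + 45) - 14)) = -40981 - (-3 - (42 - 14)) = -40981 - (-3 - 1*28) = -40981 - (-3 - 28) = -40981 - 1*(-31) = -40981 + 31 = -40950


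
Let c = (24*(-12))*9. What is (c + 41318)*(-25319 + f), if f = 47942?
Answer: 876098298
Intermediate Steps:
c = -2592 (c = -288*9 = -2592)
(c + 41318)*(-25319 + f) = (-2592 + 41318)*(-25319 + 47942) = 38726*22623 = 876098298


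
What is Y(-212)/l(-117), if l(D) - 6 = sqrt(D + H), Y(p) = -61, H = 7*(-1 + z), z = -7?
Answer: -366/209 + 61*I*sqrt(173)/209 ≈ -1.7512 + 3.8389*I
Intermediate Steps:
H = -56 (H = 7*(-1 - 7) = 7*(-8) = -56)
l(D) = 6 + sqrt(-56 + D) (l(D) = 6 + sqrt(D - 56) = 6 + sqrt(-56 + D))
Y(-212)/l(-117) = -61/(6 + sqrt(-56 - 117)) = -61/(6 + sqrt(-173)) = -61/(6 + I*sqrt(173))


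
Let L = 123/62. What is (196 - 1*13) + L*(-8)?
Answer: 5181/31 ≈ 167.13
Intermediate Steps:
L = 123/62 (L = 123*(1/62) = 123/62 ≈ 1.9839)
(196 - 1*13) + L*(-8) = (196 - 1*13) + (123/62)*(-8) = (196 - 13) - 492/31 = 183 - 492/31 = 5181/31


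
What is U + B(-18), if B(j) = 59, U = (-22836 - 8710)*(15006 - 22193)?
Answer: 226721161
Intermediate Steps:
U = 226721102 (U = -31546*(-7187) = 226721102)
U + B(-18) = 226721102 + 59 = 226721161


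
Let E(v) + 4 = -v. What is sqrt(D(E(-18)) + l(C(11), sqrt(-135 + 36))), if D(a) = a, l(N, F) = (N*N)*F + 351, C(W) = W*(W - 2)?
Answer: sqrt(365 + 29403*I*sqrt(11)) ≈ 221.23 + 220.4*I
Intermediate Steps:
C(W) = W*(-2 + W)
l(N, F) = 351 + F*N**2 (l(N, F) = N**2*F + 351 = F*N**2 + 351 = 351 + F*N**2)
E(v) = -4 - v
sqrt(D(E(-18)) + l(C(11), sqrt(-135 + 36))) = sqrt((-4 - 1*(-18)) + (351 + sqrt(-135 + 36)*(11*(-2 + 11))**2)) = sqrt((-4 + 18) + (351 + sqrt(-99)*(11*9)**2)) = sqrt(14 + (351 + (3*I*sqrt(11))*99**2)) = sqrt(14 + (351 + (3*I*sqrt(11))*9801)) = sqrt(14 + (351 + 29403*I*sqrt(11))) = sqrt(365 + 29403*I*sqrt(11))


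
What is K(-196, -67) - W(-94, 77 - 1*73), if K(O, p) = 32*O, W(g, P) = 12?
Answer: -6284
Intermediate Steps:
K(-196, -67) - W(-94, 77 - 1*73) = 32*(-196) - 1*12 = -6272 - 12 = -6284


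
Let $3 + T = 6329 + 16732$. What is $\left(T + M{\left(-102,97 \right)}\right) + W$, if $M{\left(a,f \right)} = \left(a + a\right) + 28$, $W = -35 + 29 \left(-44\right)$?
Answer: $21571$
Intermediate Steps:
$W = -1311$ ($W = -35 - 1276 = -1311$)
$M{\left(a,f \right)} = 28 + 2 a$ ($M{\left(a,f \right)} = 2 a + 28 = 28 + 2 a$)
$T = 23058$ ($T = -3 + \left(6329 + 16732\right) = -3 + 23061 = 23058$)
$\left(T + M{\left(-102,97 \right)}\right) + W = \left(23058 + \left(28 + 2 \left(-102\right)\right)\right) - 1311 = \left(23058 + \left(28 - 204\right)\right) - 1311 = \left(23058 - 176\right) - 1311 = 22882 - 1311 = 21571$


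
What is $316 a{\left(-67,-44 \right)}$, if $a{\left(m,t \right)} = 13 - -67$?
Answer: $25280$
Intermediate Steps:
$a{\left(m,t \right)} = 80$ ($a{\left(m,t \right)} = 13 + 67 = 80$)
$316 a{\left(-67,-44 \right)} = 316 \cdot 80 = 25280$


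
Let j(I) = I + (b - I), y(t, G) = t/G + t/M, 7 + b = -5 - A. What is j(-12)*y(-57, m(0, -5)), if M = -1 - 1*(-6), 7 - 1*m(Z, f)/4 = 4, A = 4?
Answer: 1292/5 ≈ 258.40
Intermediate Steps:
m(Z, f) = 12 (m(Z, f) = 28 - 4*4 = 28 - 16 = 12)
b = -16 (b = -7 + (-5 - 1*4) = -7 + (-5 - 4) = -7 - 9 = -16)
M = 5 (M = -1 + 6 = 5)
y(t, G) = t/5 + t/G (y(t, G) = t/G + t/5 = t/5 + t/G)
j(I) = -16 (j(I) = I + (-16 - I) = -16)
j(-12)*y(-57, m(0, -5)) = -16*((⅕)*(-57) - 57/12) = -16*(-57/5 - 57*1/12) = -16*(-57/5 - 19/4) = -16*(-323/20) = 1292/5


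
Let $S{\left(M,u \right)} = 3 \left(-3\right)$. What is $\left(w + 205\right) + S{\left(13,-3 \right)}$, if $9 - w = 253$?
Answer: $-48$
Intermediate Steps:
$w = -244$ ($w = 9 - 253 = -244$)
$S{\left(M,u \right)} = -9$
$\left(w + 205\right) + S{\left(13,-3 \right)} = \left(-244 + 205\right) - 9 = -39 - 9 = -48$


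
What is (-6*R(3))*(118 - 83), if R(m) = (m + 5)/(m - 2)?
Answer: -1680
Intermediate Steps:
R(m) = (5 + m)/(-2 + m)
(-6*R(3))*(118 - 83) = (-6*(5 + 3)/(-2 + 3))*(118 - 83) = -6*8/1*35 = -6*8*35 = -48*35 = -1680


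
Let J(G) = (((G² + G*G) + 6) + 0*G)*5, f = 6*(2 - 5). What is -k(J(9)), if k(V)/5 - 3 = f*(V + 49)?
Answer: 79995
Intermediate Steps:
f = -18 (f = 6*(-3) = -18)
J(G) = 30 + 10*G² (J(G) = (((G² + G²) + 6) + 0)*5 = ((2*G² + 6) + 0)*5 = ((6 + 2*G²) + 0)*5 = (6 + 2*G²)*5 = 30 + 10*G²)
k(V) = -4395 - 90*V (k(V) = 15 + 5*(-18*(V + 49)) = 15 + 5*(-18*(49 + V)) = 15 + 5*(-882 - 18*V) = 15 + (-4410 - 90*V) = -4395 - 90*V)
-k(J(9)) = -(-4395 - 90*(30 + 10*9²)) = -(-4395 - 90*(30 + 10*81)) = -(-4395 - 90*(30 + 810)) = -(-4395 - 90*840) = -(-4395 - 75600) = -1*(-79995) = 79995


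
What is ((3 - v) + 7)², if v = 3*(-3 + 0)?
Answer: 361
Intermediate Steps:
v = -9 (v = 3*(-3) = -9)
((3 - v) + 7)² = ((3 - 1*(-9)) + 7)² = ((3 + 9) + 7)² = (12 + 7)² = 19² = 361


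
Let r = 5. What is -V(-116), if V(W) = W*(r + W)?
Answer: -12876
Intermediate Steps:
V(W) = W*(5 + W)
-V(-116) = -(-116)*(5 - 116) = -(-116)*(-111) = -1*12876 = -12876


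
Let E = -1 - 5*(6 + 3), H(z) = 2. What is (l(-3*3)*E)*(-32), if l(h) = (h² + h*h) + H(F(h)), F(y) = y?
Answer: 241408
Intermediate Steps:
l(h) = 2 + 2*h² (l(h) = (h² + h*h) + 2 = (h² + h²) + 2 = 2*h² + 2 = 2 + 2*h²)
E = -46 (E = -1 - 5*9 = -1 - 45 = -46)
(l(-3*3)*E)*(-32) = ((2 + 2*(-3*3)²)*(-46))*(-32) = ((2 + 2*(-9)²)*(-46))*(-32) = ((2 + 2*81)*(-46))*(-32) = ((2 + 162)*(-46))*(-32) = (164*(-46))*(-32) = -7544*(-32) = 241408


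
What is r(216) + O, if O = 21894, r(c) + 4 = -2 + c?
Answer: 22104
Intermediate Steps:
r(c) = -6 + c (r(c) = -4 + (-2 + c) = -6 + c)
r(216) + O = (-6 + 216) + 21894 = 210 + 21894 = 22104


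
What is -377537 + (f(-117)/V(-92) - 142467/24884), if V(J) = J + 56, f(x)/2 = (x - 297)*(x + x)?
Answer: -9528698863/24884 ≈ -3.8292e+5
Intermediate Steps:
f(x) = 4*x*(-297 + x) (f(x) = 2*((x - 297)*(x + x)) = 2*((-297 + x)*(2*x)) = 2*(2*x*(-297 + x)) = 4*x*(-297 + x))
V(J) = 56 + J
-377537 + (f(-117)/V(-92) - 142467/24884) = -377537 + ((4*(-117)*(-297 - 117))/(56 - 92) - 142467/24884) = -377537 + ((4*(-117)*(-414))/(-36) - 142467*1/24884) = -377537 + (193752*(-1/36) - 142467/24884) = -377537 + (-5382 - 142467/24884) = -377537 - 134068155/24884 = -9528698863/24884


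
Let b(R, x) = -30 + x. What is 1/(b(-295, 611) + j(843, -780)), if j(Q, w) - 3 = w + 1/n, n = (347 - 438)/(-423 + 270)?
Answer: -91/17683 ≈ -0.0051462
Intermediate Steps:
n = 91/153 (n = -91/(-153) = -91*(-1/153) = 91/153 ≈ 0.59477)
j(Q, w) = 426/91 + w (j(Q, w) = 3 + (w + 1/(91/153)) = 3 + (w + 153/91) = 3 + (153/91 + w) = 426/91 + w)
1/(b(-295, 611) + j(843, -780)) = 1/((-30 + 611) + (426/91 - 780)) = 1/(581 - 70554/91) = 1/(-17683/91) = -91/17683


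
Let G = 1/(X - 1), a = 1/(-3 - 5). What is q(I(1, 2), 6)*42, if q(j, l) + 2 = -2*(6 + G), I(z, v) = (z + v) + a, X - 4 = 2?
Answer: -3024/5 ≈ -604.80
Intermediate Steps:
X = 6 (X = 4 + 2 = 6)
a = -1/8 (a = 1/(-8) = -1/8 ≈ -0.12500)
G = 1/5 (G = 1/(6 - 1) = 1/5 ≈ 0.20000)
I(z, v) = -1/8 + v + z (I(z, v) = (z + v) - 1/8 = (v + z) - 1/8 = -1/8 + v + z)
q(j, l) = -72/5 (q(j, l) = -2 - 2*(6 + 1/5) = -2 - 2*31/5 = -2 - 62/5 = -72/5)
q(I(1, 2), 6)*42 = -72/5*42 = -3024/5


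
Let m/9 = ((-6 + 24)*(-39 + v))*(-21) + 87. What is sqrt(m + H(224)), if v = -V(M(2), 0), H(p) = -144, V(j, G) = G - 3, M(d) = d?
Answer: 3*sqrt(13679) ≈ 350.87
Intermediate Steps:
V(j, G) = -3 + G
v = 3 (v = -(-3 + 0) = -1*(-3) = 3)
m = 123255 (m = 9*(((-6 + 24)*(-39 + 3))*(-21) + 87) = 9*((18*(-36))*(-21) + 87) = 9*(-648*(-21) + 87) = 9*(13608 + 87) = 9*13695 = 123255)
sqrt(m + H(224)) = sqrt(123255 - 144) = sqrt(123111) = 3*sqrt(13679)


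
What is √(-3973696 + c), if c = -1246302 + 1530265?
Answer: I*√3689733 ≈ 1920.9*I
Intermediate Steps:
c = 283963
√(-3973696 + c) = √(-3973696 + 283963) = √(-3689733) = I*√3689733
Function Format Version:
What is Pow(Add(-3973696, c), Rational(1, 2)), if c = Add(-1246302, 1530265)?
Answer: Mul(I, Pow(3689733, Rational(1, 2))) ≈ Mul(1920.9, I)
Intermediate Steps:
c = 283963
Pow(Add(-3973696, c), Rational(1, 2)) = Pow(Add(-3973696, 283963), Rational(1, 2)) = Pow(-3689733, Rational(1, 2)) = Mul(I, Pow(3689733, Rational(1, 2)))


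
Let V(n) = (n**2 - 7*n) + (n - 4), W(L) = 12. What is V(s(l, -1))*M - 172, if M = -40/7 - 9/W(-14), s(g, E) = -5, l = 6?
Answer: -14047/28 ≈ -501.68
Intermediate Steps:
V(n) = -4 + n**2 - 6*n (V(n) = (n**2 - 7*n) + (-4 + n) = -4 + n**2 - 6*n)
M = -181/28 (M = -40/7 - 9/12 = -40*1/7 - 9*1/12 = -40/7 - 3/4 = -181/28 ≈ -6.4643)
V(s(l, -1))*M - 172 = (-4 + (-5)**2 - 6*(-5))*(-181/28) - 172 = (-4 + 25 + 30)*(-181/28) - 172 = 51*(-181/28) - 172 = -9231/28 - 172 = -14047/28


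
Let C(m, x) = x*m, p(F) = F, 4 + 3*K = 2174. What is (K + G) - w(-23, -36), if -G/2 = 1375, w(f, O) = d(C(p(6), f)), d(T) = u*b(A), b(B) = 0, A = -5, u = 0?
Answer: -6080/3 ≈ -2026.7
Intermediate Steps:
K = 2170/3 (K = -4/3 + (1/3)*2174 = -4/3 + 2174/3 = 2170/3 ≈ 723.33)
C(m, x) = m*x
d(T) = 0 (d(T) = 0*0 = 0)
w(f, O) = 0
G = -2750 (G = -2*1375 = -2750)
(K + G) - w(-23, -36) = (2170/3 - 2750) - 1*0 = -6080/3 + 0 = -6080/3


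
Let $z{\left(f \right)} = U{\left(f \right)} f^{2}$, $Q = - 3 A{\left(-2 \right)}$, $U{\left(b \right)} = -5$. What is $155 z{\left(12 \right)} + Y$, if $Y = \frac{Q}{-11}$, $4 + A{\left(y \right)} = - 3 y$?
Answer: $- \frac{1227594}{11} \approx -1.116 \cdot 10^{5}$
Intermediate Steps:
$A{\left(y \right)} = -4 - 3 y$
$Q = -6$ ($Q = - 3 \left(-4 - -6\right) = - 3 \left(-4 + 6\right) = \left(-3\right) 2 = -6$)
$Y = \frac{6}{11}$ ($Y = - \frac{6}{-11} = \left(-6\right) \left(- \frac{1}{11}\right) = \frac{6}{11} \approx 0.54545$)
$z{\left(f \right)} = - 5 f^{2}$
$155 z{\left(12 \right)} + Y = 155 \left(- 5 \cdot 12^{2}\right) + \frac{6}{11} = 155 \left(\left(-5\right) 144\right) + \frac{6}{11} = 155 \left(-720\right) + \frac{6}{11} = -111600 + \frac{6}{11} = - \frac{1227594}{11}$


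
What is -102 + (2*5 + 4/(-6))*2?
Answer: -250/3 ≈ -83.333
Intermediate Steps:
-102 + (2*5 + 4/(-6))*2 = -102 + (10 + 4*(-⅙))*2 = -102 + (10 - ⅔)*2 = -102 + (28/3)*2 = -102 + 56/3 = -250/3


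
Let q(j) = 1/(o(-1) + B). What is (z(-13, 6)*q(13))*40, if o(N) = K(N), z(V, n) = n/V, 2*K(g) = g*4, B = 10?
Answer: -30/13 ≈ -2.3077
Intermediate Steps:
K(g) = 2*g (K(g) = (g*4)/2 = (4*g)/2 = 2*g)
o(N) = 2*N
q(j) = 1/8 (q(j) = 1/(2*(-1) + 10) = 1/(-2 + 10) = 1/8)
(z(-13, 6)*q(13))*40 = ((6/(-13))*(1/8))*40 = ((6*(-1/13))*(1/8))*40 = -6/13*1/8*40 = -3/52*40 = -30/13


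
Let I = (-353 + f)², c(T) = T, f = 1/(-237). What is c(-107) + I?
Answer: 6993320161/56169 ≈ 1.2451e+5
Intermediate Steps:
f = -1/237 ≈ -0.0042194
I = 6999330244/56169 (I = (-353 - 1/237)² = (-83662/237)² = 6999330244/56169 ≈ 1.2461e+5)
c(-107) + I = -107 + 6999330244/56169 = 6993320161/56169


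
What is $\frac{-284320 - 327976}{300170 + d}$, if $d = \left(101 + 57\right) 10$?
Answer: $- \frac{306148}{150875} \approx -2.0291$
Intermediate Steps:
$d = 1580$ ($d = 158 \cdot 10 = 1580$)
$\frac{-284320 - 327976}{300170 + d} = \frac{-284320 - 327976}{300170 + 1580} = - \frac{612296}{301750} = \left(-612296\right) \frac{1}{301750} = - \frac{306148}{150875}$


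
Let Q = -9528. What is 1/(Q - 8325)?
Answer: -1/17853 ≈ -5.6013e-5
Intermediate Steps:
1/(Q - 8325) = 1/(-9528 - 8325) = 1/(-17853) = -1/17853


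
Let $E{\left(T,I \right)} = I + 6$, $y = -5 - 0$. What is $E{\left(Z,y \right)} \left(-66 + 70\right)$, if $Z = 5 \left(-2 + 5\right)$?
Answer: $4$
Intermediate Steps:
$y = -5$ ($y = -5 + 0 = -5$)
$Z = 15$ ($Z = 5 \cdot 3 = 15$)
$E{\left(T,I \right)} = 6 + I$
$E{\left(Z,y \right)} \left(-66 + 70\right) = \left(6 - 5\right) \left(-66 + 70\right) = 1 \cdot 4 = 4$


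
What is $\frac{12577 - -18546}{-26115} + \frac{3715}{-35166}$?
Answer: $- \frac{132387627}{102040010} \approx -1.2974$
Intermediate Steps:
$\frac{12577 - -18546}{-26115} + \frac{3715}{-35166} = \left(12577 + 18546\right) \left(- \frac{1}{26115}\right) + 3715 \left(- \frac{1}{35166}\right) = 31123 \left(- \frac{1}{26115}\right) - \frac{3715}{35166} = - \frac{31123}{26115} - \frac{3715}{35166} = - \frac{132387627}{102040010}$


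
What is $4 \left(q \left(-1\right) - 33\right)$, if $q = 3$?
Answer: $-144$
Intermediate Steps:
$4 \left(q \left(-1\right) - 33\right) = 4 \left(3 \left(-1\right) - 33\right) = 4 \left(-3 - 33\right) = 4 \left(-36\right) = -144$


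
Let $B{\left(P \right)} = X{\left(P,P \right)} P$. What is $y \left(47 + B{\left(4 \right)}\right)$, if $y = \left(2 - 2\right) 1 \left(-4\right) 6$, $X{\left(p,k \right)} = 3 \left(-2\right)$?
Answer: $0$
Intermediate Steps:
$X{\left(p,k \right)} = -6$
$B{\left(P \right)} = - 6 P$
$y = 0$ ($y = 0 \left(\left(-4\right) 6\right) = 0 \left(-24\right) = 0$)
$y \left(47 + B{\left(4 \right)}\right) = 0 \left(47 - 24\right) = 0 \cdot 23 = 0$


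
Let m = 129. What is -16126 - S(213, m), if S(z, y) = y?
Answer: -16255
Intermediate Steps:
-16126 - S(213, m) = -16126 - 1*129 = -16126 - 129 = -16255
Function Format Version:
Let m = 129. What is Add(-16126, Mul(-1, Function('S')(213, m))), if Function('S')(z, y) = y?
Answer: -16255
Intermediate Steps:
Add(-16126, Mul(-1, Function('S')(213, m))) = Add(-16126, Mul(-1, 129)) = Add(-16126, -129) = -16255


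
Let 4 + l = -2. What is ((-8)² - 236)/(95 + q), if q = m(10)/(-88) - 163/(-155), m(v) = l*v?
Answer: -586520/329861 ≈ -1.7781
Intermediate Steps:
l = -6 (l = -4 - 2 = -6)
m(v) = -6*v
q = 5911/3410 (q = -6*10/(-88) - 163/(-155) = -60*(-1/88) - 163*(-1/155) = 15/22 + 163/155 = 5911/3410 ≈ 1.7334)
((-8)² - 236)/(95 + q) = ((-8)² - 236)/(95 + 5911/3410) = (64 - 236)/(329861/3410) = -172*3410/329861 = -586520/329861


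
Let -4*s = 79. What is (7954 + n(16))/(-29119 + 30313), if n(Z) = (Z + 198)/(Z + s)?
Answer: 59227/8955 ≈ 6.6138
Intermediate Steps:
s = -79/4 (s = -1/4*79 = -79/4 ≈ -19.750)
n(Z) = (198 + Z)/(-79/4 + Z) (n(Z) = (Z + 198)/(Z - 79/4) = (198 + Z)/(-79/4 + Z))
(7954 + n(16))/(-29119 + 30313) = (7954 + 4*(198 + 16)/(-79 + 4*16))/(-29119 + 30313) = (7954 + 4*214/(-79 + 64))/1194 = (7954 + 4*214/(-15))*(1/1194) = (7954 + 4*(-1/15)*214)*(1/1194) = (7954 - 856/15)*(1/1194) = (118454/15)*(1/1194) = 59227/8955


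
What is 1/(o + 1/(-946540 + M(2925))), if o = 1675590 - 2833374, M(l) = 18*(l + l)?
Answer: -841240/973974212161 ≈ -8.6372e-7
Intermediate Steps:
M(l) = 36*l (M(l) = 18*(2*l) = 36*l)
o = -1157784
1/(o + 1/(-946540 + M(2925))) = 1/(-1157784 + 1/(-946540 + 36*2925)) = 1/(-1157784 + 1/(-946540 + 105300)) = 1/(-1157784 + 1/(-841240)) = 1/(-1157784 - 1/841240) = 1/(-973974212161/841240) = -841240/973974212161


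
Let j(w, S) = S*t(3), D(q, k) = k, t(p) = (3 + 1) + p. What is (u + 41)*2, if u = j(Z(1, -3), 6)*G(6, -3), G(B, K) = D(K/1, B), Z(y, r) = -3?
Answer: 586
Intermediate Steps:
t(p) = 4 + p
G(B, K) = B
j(w, S) = 7*S (j(w, S) = S*(4 + 3) = S*7 = 7*S)
u = 252 (u = (7*6)*6 = 42*6 = 252)
(u + 41)*2 = (252 + 41)*2 = 293*2 = 586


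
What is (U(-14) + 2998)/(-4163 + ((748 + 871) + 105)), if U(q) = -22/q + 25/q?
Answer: -41969/34146 ≈ -1.2291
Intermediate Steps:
U(q) = 3/q
(U(-14) + 2998)/(-4163 + ((748 + 871) + 105)) = (3/(-14) + 2998)/(-4163 + ((748 + 871) + 105)) = (3*(-1/14) + 2998)/(-4163 + (1619 + 105)) = (-3/14 + 2998)/(-4163 + 1724) = (41969/14)/(-2439) = (41969/14)*(-1/2439) = -41969/34146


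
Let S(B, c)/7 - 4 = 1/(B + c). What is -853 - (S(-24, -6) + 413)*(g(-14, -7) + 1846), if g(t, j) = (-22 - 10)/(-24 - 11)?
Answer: -61118344/75 ≈ -8.1491e+5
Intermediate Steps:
S(B, c) = 28 + 7/(B + c)
g(t, j) = 32/35 (g(t, j) = -32/(-35) = -32*(-1/35) = 32/35)
-853 - (S(-24, -6) + 413)*(g(-14, -7) + 1846) = -853 - (7*(1 + 4*(-24) + 4*(-6))/(-24 - 6) + 413)*(32/35 + 1846) = -853 - (7*(1 - 96 - 24)/(-30) + 413)*64642/35 = -853 - (7*(-1/30)*(-119) + 413)*64642/35 = -853 - (833/30 + 413)*64642/35 = -853 - 13223*64642/(30*35) = -853 - 1*61054369/75 = -853 - 61054369/75 = -61118344/75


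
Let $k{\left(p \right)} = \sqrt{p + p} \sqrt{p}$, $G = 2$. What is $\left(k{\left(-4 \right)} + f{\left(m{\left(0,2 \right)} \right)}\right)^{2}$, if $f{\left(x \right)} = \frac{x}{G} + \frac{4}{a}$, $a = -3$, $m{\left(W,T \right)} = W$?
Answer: $\frac{304}{9} + \frac{32 \sqrt{2}}{3} \approx 48.863$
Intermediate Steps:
$k{\left(p \right)} = p \sqrt{2}$ ($k{\left(p \right)} = \sqrt{2 p} \sqrt{p} = \sqrt{2} \sqrt{p} \sqrt{p} = p \sqrt{2}$)
$f{\left(x \right)} = - \frac{4}{3} + \frac{x}{2}$ ($f{\left(x \right)} = \frac{x}{2} + \frac{4}{-3} = x \frac{1}{2} + 4 \left(- \frac{1}{3}\right) = \frac{x}{2} - \frac{4}{3} = - \frac{4}{3} + \frac{x}{2}$)
$\left(k{\left(-4 \right)} + f{\left(m{\left(0,2 \right)} \right)}\right)^{2} = \left(- 4 \sqrt{2} + \left(- \frac{4}{3} + \frac{1}{2} \cdot 0\right)\right)^{2} = \left(- 4 \sqrt{2} + \left(- \frac{4}{3} + 0\right)\right)^{2} = \left(- 4 \sqrt{2} - \frac{4}{3}\right)^{2} = \left(- \frac{4}{3} - 4 \sqrt{2}\right)^{2}$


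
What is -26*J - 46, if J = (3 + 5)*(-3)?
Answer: 578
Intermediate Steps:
J = -24 (J = 8*(-3) = -24)
-26*J - 46 = -26*(-24) - 46 = 624 - 46 = 578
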